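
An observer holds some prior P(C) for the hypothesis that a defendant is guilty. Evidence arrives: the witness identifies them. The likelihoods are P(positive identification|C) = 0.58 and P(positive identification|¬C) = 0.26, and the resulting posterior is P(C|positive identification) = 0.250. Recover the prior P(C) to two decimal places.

In odds form, posterior odds = prior odds × likelihood ratio, so prior odds = posterior odds ÷ LR.
Posterior odds = 0.250/(1−0.250) = 0.3333. LR = 0.58/0.26 = 2.2308.
Prior odds = 0.3333/2.2308 = 0.1494, so P(C) = 0.1494/(1+0.1494) ≈ 0.13.

P(C) = 0.13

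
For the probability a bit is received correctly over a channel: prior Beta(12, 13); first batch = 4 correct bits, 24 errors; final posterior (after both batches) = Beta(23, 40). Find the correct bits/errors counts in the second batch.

Because Beta–binomial updating is additive in the counts, the combined data contributed (α_post−α_prior, β_post−β_prior) successes and failures.
Total across both batches: 23−12=11 correct bits, 40−13=27 errors.
Subtract the first batch: 11−4=7 correct bits and 27−24=3 errors.

7 correct bits and 3 errors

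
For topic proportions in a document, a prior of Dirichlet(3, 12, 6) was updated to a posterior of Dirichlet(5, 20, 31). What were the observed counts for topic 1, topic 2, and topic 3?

For a Dirichlet(α) prior with multinomial counts c, the posterior is Dirichlet(α + c) componentwise.
Counts are posterior − prior componentwise: 5−3=2, 20−12=8, 31−6=25.

counts (2, 8, 25)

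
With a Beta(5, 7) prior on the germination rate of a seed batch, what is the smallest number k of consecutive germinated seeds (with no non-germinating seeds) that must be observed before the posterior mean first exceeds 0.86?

k = 39

After k germinated seeds and 0 non-germinating seeds the posterior is Beta(5+k, 7), with mean (5+k)/(5+7+k).
Set (5+k)/(12+k) > 0.86 and solve: k > (0.86·12 − 5)/(1 − 0.86) = 38.000.
The smallest integer exceeding 38.000 is 39, and checking k=39: (44)/(51) = 0.8627 > 0.86.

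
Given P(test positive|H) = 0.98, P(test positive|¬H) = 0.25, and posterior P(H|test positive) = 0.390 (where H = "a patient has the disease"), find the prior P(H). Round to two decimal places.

Bayes' rule in odds form gives O(H|E) = O(H)·[P(E|H)/P(E|¬H)], hence O(H) = O(H|E)/LR.
Posterior odds = 0.390/(1−0.390) = 0.6393. LR = 0.98/0.25 = 3.9200.
Prior odds = 0.6393/3.9200 = 0.1631, so P(H) = 0.1631/(1+0.1631) ≈ 0.14.

P(H) = 0.14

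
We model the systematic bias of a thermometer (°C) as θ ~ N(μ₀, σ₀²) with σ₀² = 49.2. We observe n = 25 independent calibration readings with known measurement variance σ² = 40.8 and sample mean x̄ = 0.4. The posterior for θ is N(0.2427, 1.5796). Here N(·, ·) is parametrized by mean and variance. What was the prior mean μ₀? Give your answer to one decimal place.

μ₀ = -4.5

The posterior mean is a precision-weighted average: μ_n = (τ₀μ₀ + τ_data·x̄)/(τ₀+τ_data), with τ₀=1/σ₀² and τ_data=n/σ².
Here τ₀ = 1/49.2 = 0.020325 and τ_data = 25/40.8 = 0.612745, so τ_n = 0.633070.
Rearranging for μ₀: μ₀ = (μ_n·τ_n − τ_data·x̄)/τ₀ = (0.2427·0.633070 − 0.612745·0.4) / 0.020325 = -0.091452/0.020325 ≈ -4.5.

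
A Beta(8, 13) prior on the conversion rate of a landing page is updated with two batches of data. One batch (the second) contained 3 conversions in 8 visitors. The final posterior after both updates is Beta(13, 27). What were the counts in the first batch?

2 conversions and 9 bounces

Sequential conjugate updates are equivalent to a single update on the pooled data, so total successes = posterior α − prior α and total failures = posterior β − prior β.
Total across both batches: 13−8=5 conversions, 27−13=14 bounces.
Subtract the second batch: 5−3=2 conversions and 14−5=9 bounces.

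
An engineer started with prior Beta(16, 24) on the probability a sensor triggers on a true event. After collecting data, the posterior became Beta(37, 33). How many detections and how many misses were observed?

21 detections and 9 misses

Under Beta–binomial conjugacy the posterior parameters are (a+s, b+f).
Match parameters: s=37−16=21, f=33−24=9.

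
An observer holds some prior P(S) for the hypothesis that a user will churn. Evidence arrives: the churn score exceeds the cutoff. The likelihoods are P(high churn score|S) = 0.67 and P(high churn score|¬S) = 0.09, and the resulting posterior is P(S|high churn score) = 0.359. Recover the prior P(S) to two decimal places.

P(S) = 0.07

In odds form, posterior odds = prior odds × likelihood ratio, so prior odds = posterior odds ÷ LR.
Posterior odds = 0.359/(1−0.359) = 0.5601. LR = 0.67/0.09 = 7.4444.
Prior odds = 0.5601/7.4444 = 0.0752, so P(S) = 0.0752/(1+0.0752) ≈ 0.07.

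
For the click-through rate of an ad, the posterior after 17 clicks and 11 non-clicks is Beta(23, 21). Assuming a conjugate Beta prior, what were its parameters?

Beta(6, 10)

Under Beta–binomial conjugacy the posterior parameters are (α+s, β+f).
Subtract the data counts: 23−17=6, 21−11=10.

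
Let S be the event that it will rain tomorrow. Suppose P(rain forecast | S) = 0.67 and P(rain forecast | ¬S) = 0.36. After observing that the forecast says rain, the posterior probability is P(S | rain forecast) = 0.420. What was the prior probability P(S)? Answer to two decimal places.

P(S) = 0.28

Bayes' rule in odds form gives O(S|E) = O(S)·[P(E|S)/P(E|¬S)], hence O(S) = O(S|E)/LR.
Posterior odds = 0.420/(1−0.420) = 0.7241. LR = 0.67/0.36 = 1.8611.
Prior odds = 0.7241/1.8611 = 0.3891, so P(S) = 0.3891/(1+0.3891) ≈ 0.28.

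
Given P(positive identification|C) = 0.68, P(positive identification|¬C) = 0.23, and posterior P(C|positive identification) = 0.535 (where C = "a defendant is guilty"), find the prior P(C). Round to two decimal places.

P(C) = 0.28

In odds form, posterior odds = prior odds × likelihood ratio, so prior odds = posterior odds ÷ LR.
Posterior odds = 0.535/(1−0.535) = 1.1505. LR = 0.68/0.23 = 2.9565.
Prior odds = 1.1505/2.9565 = 0.3891, so P(C) = 0.3891/(1+0.3891) ≈ 0.28.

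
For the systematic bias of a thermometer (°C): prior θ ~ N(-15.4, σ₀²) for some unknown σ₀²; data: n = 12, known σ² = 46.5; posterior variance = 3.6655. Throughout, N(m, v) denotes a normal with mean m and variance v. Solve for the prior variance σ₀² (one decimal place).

σ₀² = 67.8

Posterior precision equals prior precision plus data precision: 1/σ_n² = 1/σ₀² + n/σ².
So 1/σ₀² = 1/3.6655 − 12/46.5 = 0.272814 − 0.258065 = 0.014749.
Hence σ₀² = 1/0.014749 ≈ 67.8.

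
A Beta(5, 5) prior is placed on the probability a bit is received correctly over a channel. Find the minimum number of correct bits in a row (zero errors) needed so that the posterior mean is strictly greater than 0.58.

After k correct bits and 0 errors the posterior is Beta(5+k, 5), with mean (5+k)/(5+5+k).
Set (5+k)/(10+k) > 0.58 and solve: k > (0.58·10 − 5)/(1 − 0.58) = 1.905.
The smallest integer exceeding 1.905 is 2.

k = 2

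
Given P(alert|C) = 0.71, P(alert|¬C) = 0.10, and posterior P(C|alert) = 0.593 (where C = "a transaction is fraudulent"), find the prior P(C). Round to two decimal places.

P(C) = 0.17

In odds form, posterior odds = prior odds × likelihood ratio, so prior odds = posterior odds ÷ LR.
Posterior odds = 0.593/(1−0.593) = 1.4570. LR = 0.71/0.10 = 7.1000.
Prior odds = 1.4570/7.1000 = 0.2052, so P(C) = 0.2052/(1+0.2052) ≈ 0.17.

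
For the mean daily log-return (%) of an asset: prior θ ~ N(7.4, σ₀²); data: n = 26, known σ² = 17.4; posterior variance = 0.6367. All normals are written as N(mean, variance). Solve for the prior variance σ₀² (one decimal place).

Posterior precision equals prior precision plus data precision: 1/σ_n² = 1/σ₀² + n/σ².
So 1/σ₀² = 1/0.6367 − 26/17.4 = 1.570598 − 1.494253 = 0.076345.
Hence σ₀² = 1/0.076345 ≈ 13.1.

σ₀² = 13.1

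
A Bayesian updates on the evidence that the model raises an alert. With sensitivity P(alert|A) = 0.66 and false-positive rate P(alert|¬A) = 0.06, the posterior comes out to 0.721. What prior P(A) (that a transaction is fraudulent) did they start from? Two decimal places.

P(A) = 0.19

In odds form, posterior odds = prior odds × likelihood ratio, so prior odds = posterior odds ÷ LR.
Posterior odds = 0.721/(1−0.721) = 2.5842. LR = 0.66/0.06 = 11.0000.
Prior odds = 2.5842/11.0000 = 0.2349, so P(A) = 0.2349/(1+0.2349) ≈ 0.19.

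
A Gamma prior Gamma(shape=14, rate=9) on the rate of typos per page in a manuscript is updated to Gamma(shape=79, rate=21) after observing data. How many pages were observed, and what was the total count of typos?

A Gamma(α, β) prior (rate parametrization) on a Poisson rate with n observations summing to S gives posterior Gamma(α+S, β+n).
Matching: Σxᵢ = 79 − 14 = 65 and n = 21 − 9 = 12.

n = 12 pages with total 65 typos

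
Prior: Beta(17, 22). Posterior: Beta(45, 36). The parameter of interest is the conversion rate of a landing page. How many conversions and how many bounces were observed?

28 conversions and 14 bounces

Under Beta–binomial conjugacy the posterior parameters are (a+s, b+f).
So s = 45 − 17 = 28 and f = 36 − 22 = 14.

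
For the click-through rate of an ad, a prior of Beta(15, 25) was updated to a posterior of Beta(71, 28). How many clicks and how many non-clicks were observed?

56 clicks and 3 non-clicks

Under Beta–binomial conjugacy the posterior parameters are (a+s, b+f).
So s = 71 − 15 = 56 and f = 28 − 25 = 3.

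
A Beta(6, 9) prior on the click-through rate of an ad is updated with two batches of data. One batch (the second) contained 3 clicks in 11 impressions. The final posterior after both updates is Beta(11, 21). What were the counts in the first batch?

Sequential conjugate updates are equivalent to a single update on the pooled data, so total successes = posterior α − prior α and total failures = posterior β − prior β.
Total across both batches: 11−6=5 clicks, 21−9=12 non-clicks.
Subtract the second batch: 5−3=2 clicks and 12−8=4 non-clicks.

2 clicks and 4 non-clicks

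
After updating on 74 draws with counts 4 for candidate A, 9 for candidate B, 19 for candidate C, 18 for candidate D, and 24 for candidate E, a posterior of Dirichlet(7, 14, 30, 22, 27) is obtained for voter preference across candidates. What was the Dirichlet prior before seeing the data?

Dirichlet(3, 5, 11, 4, 3)

For a Dirichlet(α) prior with multinomial counts c, the posterior is Dirichlet(α + c) componentwise.
Subtract each count from the matching posterior parameter: 7−4=3, 14−9=5, 30−19=11, 22−18=4, 27−24=3.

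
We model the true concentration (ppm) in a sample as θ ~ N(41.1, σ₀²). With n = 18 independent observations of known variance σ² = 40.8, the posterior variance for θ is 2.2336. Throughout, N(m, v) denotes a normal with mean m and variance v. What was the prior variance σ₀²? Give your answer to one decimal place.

For the Normal–Normal model with known σ², precisions add: τ_n = τ₀ + n/σ².
So 1/σ₀² = 1/2.2336 − 18/40.8 = 0.447708 − 0.441176 = 0.006532.
Hence σ₀² = 1/0.006532 ≈ 153.1.

σ₀² = 153.1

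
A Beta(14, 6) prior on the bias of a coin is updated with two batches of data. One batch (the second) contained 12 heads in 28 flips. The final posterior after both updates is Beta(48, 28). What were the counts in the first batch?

Because Beta–binomial updating is additive in the counts, the combined data contributed (α_post−α_prior, β_post−β_prior) successes and failures.
Total across both batches: 48−14=34 heads, 28−6=22 tails.
Subtract the second batch: 34−12=22 heads and 22−16=6 tails.

22 heads and 6 tails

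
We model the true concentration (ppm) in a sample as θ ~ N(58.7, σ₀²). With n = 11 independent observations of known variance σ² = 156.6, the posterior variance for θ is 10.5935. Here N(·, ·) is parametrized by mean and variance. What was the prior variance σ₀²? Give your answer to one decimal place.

For the Normal–Normal model with known σ², precisions add: τ_n = τ₀ + n/σ².
So 1/σ₀² = 1/10.5935 − 11/156.6 = 0.094398 − 0.070243 = 0.024155.
Hence σ₀² = 1/0.024155 ≈ 41.4.

σ₀² = 41.4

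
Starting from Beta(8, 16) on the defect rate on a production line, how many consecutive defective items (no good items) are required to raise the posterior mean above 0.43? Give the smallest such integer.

After k defective items and 0 good items the posterior is Beta(8+k, 16), with mean (8+k)/(8+16+k).
Set (8+k)/(24+k) > 0.43 and solve: k > (0.43·24 − 8)/(1 − 0.43) = 4.070.
The smallest integer exceeding 4.070 is 5, and checking k=5: (13)/(29) = 0.4483 > 0.43.

k = 5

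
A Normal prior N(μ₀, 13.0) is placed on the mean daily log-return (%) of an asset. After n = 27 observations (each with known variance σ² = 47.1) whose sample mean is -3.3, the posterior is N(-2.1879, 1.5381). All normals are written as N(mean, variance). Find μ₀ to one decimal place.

With known observation variance, the Normal–Normal posterior has precision τ_n = τ₀ + n/σ² and mean μ_n = (τ₀μ₀ + (n/σ²)x̄)/τ_n.
Here τ₀ = 1/13.0 = 0.076923 and τ_data = 27/47.1 = 0.573248, so τ_n = 0.650171.
Rearranging for μ₀: μ₀ = (μ_n·τ_n − τ_data·x̄)/τ₀ = (-2.1879·0.650171 − 0.573248·-3.3) / 0.076923 = 0.469209/0.076923 ≈ 6.1.

μ₀ = 6.1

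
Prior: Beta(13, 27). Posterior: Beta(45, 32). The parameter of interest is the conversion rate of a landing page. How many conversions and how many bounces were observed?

A Beta(a, b) prior with s successes and f failures in binomial data gives a Beta(a+s, b+f) posterior.
Match parameters: s=45−13=32, f=32−27=5.

32 conversions and 5 bounces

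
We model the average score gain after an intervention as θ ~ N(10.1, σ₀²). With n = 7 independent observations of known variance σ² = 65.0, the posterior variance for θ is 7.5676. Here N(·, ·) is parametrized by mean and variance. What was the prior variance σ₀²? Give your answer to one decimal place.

For the Normal–Normal model with known σ², precisions add: τ_n = τ₀ + n/σ².
So 1/σ₀² = 1/7.5676 − 7/65.0 = 0.132142 − 0.107692 = 0.024450.
Hence σ₀² = 1/0.024450 ≈ 40.9.

σ₀² = 40.9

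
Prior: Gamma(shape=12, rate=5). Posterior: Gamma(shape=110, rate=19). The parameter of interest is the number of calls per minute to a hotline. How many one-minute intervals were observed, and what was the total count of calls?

A Gamma(α, β) prior (rate parametrization) on a Poisson rate with n observations summing to S gives posterior Gamma(α+S, β+n).
Matching: Σxᵢ = 110 − 12 = 98 and n = 19 − 5 = 14.

n = 14 one-minute intervals with total 98 calls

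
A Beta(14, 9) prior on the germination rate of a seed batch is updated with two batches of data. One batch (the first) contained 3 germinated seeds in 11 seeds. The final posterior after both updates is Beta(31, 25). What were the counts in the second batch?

Sequential conjugate updates are equivalent to a single update on the pooled data, so total successes = posterior α − prior α and total failures = posterior β − prior β.
Total across both batches: 31−14=17 germinated seeds, 25−9=16 non-germinating seeds.
Subtract the first batch: 17−3=14 germinated seeds and 16−8=8 non-germinating seeds.

14 germinated seeds and 8 non-germinating seeds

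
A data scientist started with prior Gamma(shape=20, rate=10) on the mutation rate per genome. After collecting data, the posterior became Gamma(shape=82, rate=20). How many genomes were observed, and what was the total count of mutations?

n = 10 genomes with total 62 mutations

A Gamma(α, β) prior (rate parametrization) on a Poisson rate with n observations summing to S gives posterior Gamma(α+S, β+n).
Matching: Σxᵢ = 82 − 20 = 62 and n = 20 − 10 = 10.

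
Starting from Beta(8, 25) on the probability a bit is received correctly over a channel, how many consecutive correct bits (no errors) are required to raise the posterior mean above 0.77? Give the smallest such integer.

k = 76

After k correct bits and 0 errors the posterior is Beta(8+k, 25), with mean (8+k)/(8+25+k).
Set (8+k)/(33+k) > 0.77 and solve: k > (0.77·33 − 8)/(1 − 0.77) = 75.696.
The smallest integer exceeding 75.696 is 76.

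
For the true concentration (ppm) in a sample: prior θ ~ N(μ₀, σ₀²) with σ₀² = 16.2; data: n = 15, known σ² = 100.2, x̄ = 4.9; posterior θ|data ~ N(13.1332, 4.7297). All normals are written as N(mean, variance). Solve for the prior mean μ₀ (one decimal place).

μ₀ = 33.1

The posterior mean is a precision-weighted average: μ_n = (τ₀μ₀ + τ_data·x̄)/(τ₀+τ_data), with τ₀=1/σ₀² and τ_data=n/σ².
Here τ₀ = 1/16.2 = 0.061728 and τ_data = 15/100.2 = 0.149701, so τ_n = 0.211429.
Rearranging for μ₀: μ₀ = (μ_n·τ_n − τ_data·x̄)/τ₀ = (13.1332·0.211429 − 0.149701·4.9) / 0.061728 = 2.043204/0.061728 ≈ 33.1.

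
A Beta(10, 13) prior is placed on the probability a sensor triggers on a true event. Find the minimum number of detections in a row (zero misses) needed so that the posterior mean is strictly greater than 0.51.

k = 4

After k detections and 0 misses the posterior is Beta(10+k, 13), with mean (10+k)/(10+13+k).
Set (10+k)/(23+k) > 0.51 and solve: k > (0.51·23 − 10)/(1 − 0.51) = 3.531.
The smallest integer exceeding 3.531 is 4.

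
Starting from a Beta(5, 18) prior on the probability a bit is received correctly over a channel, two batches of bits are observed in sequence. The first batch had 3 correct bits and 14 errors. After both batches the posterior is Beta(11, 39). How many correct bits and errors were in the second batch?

3 correct bits and 7 errors

Because Beta–binomial updating is additive in the counts, the combined data contributed (α_post−α_prior, β_post−β_prior) successes and failures.
Total across both batches: 11−5=6 correct bits, 39−18=21 errors.
Subtract the first batch: 6−3=3 correct bits and 21−14=7 errors.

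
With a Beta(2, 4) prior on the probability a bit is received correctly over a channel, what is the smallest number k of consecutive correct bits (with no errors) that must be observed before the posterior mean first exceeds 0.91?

k = 39

After k correct bits and 0 errors the posterior is Beta(2+k, 4), with mean (2+k)/(2+4+k).
Set (2+k)/(6+k) > 0.91 and solve: k > (0.91·6 − 2)/(1 − 0.91) = 38.444.
The smallest integer exceeding 38.444 is 39, and checking k=39: (41)/(45) = 0.9111 > 0.91.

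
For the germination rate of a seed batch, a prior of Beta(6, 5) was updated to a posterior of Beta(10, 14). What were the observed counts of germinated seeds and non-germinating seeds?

4 germinated seeds and 9 non-germinating seeds

Under Beta–binomial conjugacy the posterior parameters are (a+s, b+f).
Match parameters: s=10−6=4, f=14−5=9.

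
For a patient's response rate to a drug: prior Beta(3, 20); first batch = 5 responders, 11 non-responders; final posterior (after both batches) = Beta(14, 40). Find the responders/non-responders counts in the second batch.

Sequential conjugate updates are equivalent to a single update on the pooled data, so total successes = posterior α − prior α and total failures = posterior β − prior β.
Total across both batches: 14−3=11 responders, 40−20=20 non-responders.
Subtract the first batch: 11−5=6 responders and 20−11=9 non-responders.

6 responders and 9 non-responders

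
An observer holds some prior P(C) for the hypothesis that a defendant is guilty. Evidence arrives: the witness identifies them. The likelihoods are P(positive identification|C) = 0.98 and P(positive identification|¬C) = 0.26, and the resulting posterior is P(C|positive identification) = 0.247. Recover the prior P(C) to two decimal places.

P(C) = 0.08

In odds form, posterior odds = prior odds × likelihood ratio, so prior odds = posterior odds ÷ LR.
Posterior odds = 0.247/(1−0.247) = 0.3280. LR = 0.98/0.26 = 3.7692.
Prior odds = 0.3280/3.7692 = 0.0870, so P(C) = 0.0870/(1+0.0870) ≈ 0.08.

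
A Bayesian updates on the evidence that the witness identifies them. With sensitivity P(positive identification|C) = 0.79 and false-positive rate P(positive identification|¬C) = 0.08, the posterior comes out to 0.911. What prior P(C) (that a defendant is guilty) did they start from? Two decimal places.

P(C) = 0.51

Bayes' rule in odds form gives O(C|E) = O(C)·[P(E|C)/P(E|¬C)], hence O(C) = O(C|E)/LR.
Posterior odds = 0.911/(1−0.911) = 10.2360. LR = 0.79/0.08 = 9.8750.
Prior odds = 10.2360/9.8750 = 1.0366, so P(C) = 1.0366/(1+1.0366) ≈ 0.51.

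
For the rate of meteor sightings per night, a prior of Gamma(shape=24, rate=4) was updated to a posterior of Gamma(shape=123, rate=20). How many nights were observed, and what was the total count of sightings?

n = 16 nights with total 99 sightings

Gamma–Poisson conjugacy: posterior shape = α + Σxᵢ, posterior rate = β + n.
Matching: Σxᵢ = 123 − 24 = 99 and n = 20 − 4 = 16.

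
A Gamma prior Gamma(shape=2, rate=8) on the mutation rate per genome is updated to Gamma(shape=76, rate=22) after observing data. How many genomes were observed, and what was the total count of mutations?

n = 14 genomes with total 74 mutations

Gamma–Poisson conjugacy: posterior shape = α + Σxᵢ, posterior rate = β + n.
Matching: Σxᵢ = 76 − 2 = 74 and n = 22 − 8 = 14.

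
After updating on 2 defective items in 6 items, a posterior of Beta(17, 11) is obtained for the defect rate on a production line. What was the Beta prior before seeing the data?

Beta(15, 7)

Under Beta–binomial conjugacy the posterior parameters are (a+s, b+f).
So a = 17 − 2 = 15 and b = 11 − 4 = 7.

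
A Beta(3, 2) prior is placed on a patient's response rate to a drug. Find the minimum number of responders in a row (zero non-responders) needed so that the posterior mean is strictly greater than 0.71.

k = 2

After k responders and 0 non-responders the posterior is Beta(3+k, 2), with mean (3+k)/(3+2+k).
Set (3+k)/(5+k) > 0.71 and solve: k > (0.71·5 − 3)/(1 − 0.71) = 1.897.
The smallest integer exceeding 1.897 is 2, and checking k=2: (5)/(7) = 0.7143 > 0.71.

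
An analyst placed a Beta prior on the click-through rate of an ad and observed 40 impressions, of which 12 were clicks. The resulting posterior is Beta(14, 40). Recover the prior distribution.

A Beta(α, β) prior with s successes and f failures in binomial data gives a Beta(α+s, β+f) posterior.
So α = 14 − 12 = 2 and β = 40 − 28 = 12.

Beta(2, 12)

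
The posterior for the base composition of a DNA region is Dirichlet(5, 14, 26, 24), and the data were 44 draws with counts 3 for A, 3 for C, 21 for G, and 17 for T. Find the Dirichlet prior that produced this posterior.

Dirichlet(2, 11, 5, 7)

For a Dirichlet(α) prior with multinomial counts c, the posterior is Dirichlet(α + c) componentwise.
Subtract each count from the matching posterior parameter: 5−3=2, 14−3=11, 26−21=5, 24−17=7.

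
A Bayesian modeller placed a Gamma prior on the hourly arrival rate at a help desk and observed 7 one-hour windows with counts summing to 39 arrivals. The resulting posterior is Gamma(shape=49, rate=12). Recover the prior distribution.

A Gamma(α, β) prior (rate parametrization) on a Poisson rate with n observations summing to S gives posterior Gamma(α+S, β+n).
So α = 49 − 39 = 10 and β = 12 − 7 = 5.

Gamma(shape=10, rate=5)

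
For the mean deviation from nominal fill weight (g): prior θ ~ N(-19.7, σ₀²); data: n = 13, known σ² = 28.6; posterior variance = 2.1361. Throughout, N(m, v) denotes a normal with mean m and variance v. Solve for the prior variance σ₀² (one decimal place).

For the Normal–Normal model with known σ², precisions add: τ_n = τ₀ + n/σ².
So 1/σ₀² = 1/2.1361 − 13/28.6 = 0.468143 − 0.454545 = 0.013598.
Hence σ₀² = 1/0.013598 ≈ 73.5.

σ₀² = 73.5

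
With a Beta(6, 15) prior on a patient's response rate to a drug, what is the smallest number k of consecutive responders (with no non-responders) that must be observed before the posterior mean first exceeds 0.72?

k = 33

After k responders and 0 non-responders the posterior is Beta(6+k, 15), with mean (6+k)/(6+15+k).
Set (6+k)/(21+k) > 0.72 and solve: k > (0.72·21 − 6)/(1 − 0.72) = 32.571.
The smallest integer exceeding 32.571 is 33.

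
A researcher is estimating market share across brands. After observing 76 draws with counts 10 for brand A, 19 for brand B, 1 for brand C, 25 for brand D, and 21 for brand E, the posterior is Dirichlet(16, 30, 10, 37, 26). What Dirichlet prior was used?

For a Dirichlet(α) prior with multinomial counts c, the posterior is Dirichlet(α + c) componentwise.
Subtract each count from the matching posterior parameter: 16−10=6, 30−19=11, 10−1=9, 37−25=12, 26−21=5.

Dirichlet(6, 11, 9, 12, 5)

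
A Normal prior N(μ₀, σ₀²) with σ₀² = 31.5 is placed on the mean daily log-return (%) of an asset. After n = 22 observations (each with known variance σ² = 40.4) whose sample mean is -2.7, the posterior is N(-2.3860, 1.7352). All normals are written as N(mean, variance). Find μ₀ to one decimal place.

The posterior mean is a precision-weighted average: μ_n = (τ₀μ₀ + τ_data·x̄)/(τ₀+τ_data), with τ₀=1/σ₀² and τ_data=n/σ².
Here τ₀ = 1/31.5 = 0.031746 and τ_data = 22/40.4 = 0.544554, so τ_n = 0.576300.
Rearranging for μ₀: μ₀ = (μ_n·τ_n − τ_data·x̄)/τ₀ = (-2.3860·0.576300 − 0.544554·-2.7) / 0.031746 = 0.095244/0.031746 ≈ 3.0.

μ₀ = 3.0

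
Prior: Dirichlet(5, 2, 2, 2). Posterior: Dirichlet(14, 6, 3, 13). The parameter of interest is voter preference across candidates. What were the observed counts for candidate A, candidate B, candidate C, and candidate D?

For a Dirichlet(α) prior with multinomial counts c, the posterior is Dirichlet(α + c) componentwise.
Counts are posterior − prior componentwise: 14−5=9, 6−2=4, 3−2=1, 13−2=11.

counts (9, 4, 1, 11)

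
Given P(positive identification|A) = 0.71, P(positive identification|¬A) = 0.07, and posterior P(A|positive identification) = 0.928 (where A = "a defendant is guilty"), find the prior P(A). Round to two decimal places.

P(A) = 0.56

In odds form, posterior odds = prior odds × likelihood ratio, so prior odds = posterior odds ÷ LR.
Posterior odds = 0.928/(1−0.928) = 12.8889. LR = 0.71/0.07 = 10.1429.
Prior odds = 12.8889/10.1429 = 1.2707, so P(A) = 1.2707/(1+1.2707) ≈ 0.56.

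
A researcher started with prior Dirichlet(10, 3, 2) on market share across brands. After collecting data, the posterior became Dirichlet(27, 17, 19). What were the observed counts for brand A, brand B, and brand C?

For a Dirichlet(α) prior with multinomial counts c, the posterior is Dirichlet(α + c) componentwise.
Counts are posterior − prior componentwise: 27−10=17, 17−3=14, 19−2=17.

counts (17, 14, 17)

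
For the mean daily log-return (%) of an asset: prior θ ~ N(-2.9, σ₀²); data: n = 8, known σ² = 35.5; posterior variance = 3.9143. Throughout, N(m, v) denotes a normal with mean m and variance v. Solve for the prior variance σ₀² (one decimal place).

σ₀² = 33.2

Posterior precision equals prior precision plus data precision: 1/σ_n² = 1/σ₀² + n/σ².
So 1/σ₀² = 1/3.9143 − 8/35.5 = 0.255474 − 0.225352 = 0.030122.
Hence σ₀² = 1/0.030122 ≈ 33.2.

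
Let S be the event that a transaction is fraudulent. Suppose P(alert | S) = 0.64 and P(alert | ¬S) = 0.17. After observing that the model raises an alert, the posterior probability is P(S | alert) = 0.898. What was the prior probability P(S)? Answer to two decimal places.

P(S) = 0.70

In odds form, posterior odds = prior odds × likelihood ratio, so prior odds = posterior odds ÷ LR.
Posterior odds = 0.898/(1−0.898) = 8.8039. LR = 0.64/0.17 = 3.7647.
Prior odds = 8.8039/3.7647 = 2.3385, so P(S) = 2.3385/(1+2.3385) ≈ 0.70.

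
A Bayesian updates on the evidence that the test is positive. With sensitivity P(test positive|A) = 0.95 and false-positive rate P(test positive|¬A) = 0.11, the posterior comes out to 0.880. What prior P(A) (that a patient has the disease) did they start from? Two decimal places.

Bayes' rule in odds form gives O(A|E) = O(A)·[P(E|A)/P(E|¬A)], hence O(A) = O(A|E)/LR.
Posterior odds = 0.880/(1−0.880) = 7.3333. LR = 0.95/0.11 = 8.6364.
Prior odds = 7.3333/8.6364 = 0.8491, so P(A) = 0.8491/(1+0.8491) ≈ 0.46.

P(A) = 0.46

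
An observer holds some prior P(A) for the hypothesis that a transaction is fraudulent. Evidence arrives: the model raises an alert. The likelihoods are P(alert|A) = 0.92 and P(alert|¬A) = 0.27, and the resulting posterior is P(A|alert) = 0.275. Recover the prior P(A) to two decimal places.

In odds form, posterior odds = prior odds × likelihood ratio, so prior odds = posterior odds ÷ LR.
Posterior odds = 0.275/(1−0.275) = 0.3793. LR = 0.92/0.27 = 3.4074.
Prior odds = 0.3793/3.4074 = 0.1113, so P(A) = 0.1113/(1+0.1113) ≈ 0.10.

P(A) = 0.10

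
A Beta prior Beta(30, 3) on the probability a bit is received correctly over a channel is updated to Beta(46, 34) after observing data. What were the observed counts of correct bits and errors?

A Beta(α, β) prior with s successes and f failures in binomial data gives a Beta(α+s, β+f) posterior.
Match parameters: s=46−30=16, f=34−3=31.

16 correct bits and 31 errors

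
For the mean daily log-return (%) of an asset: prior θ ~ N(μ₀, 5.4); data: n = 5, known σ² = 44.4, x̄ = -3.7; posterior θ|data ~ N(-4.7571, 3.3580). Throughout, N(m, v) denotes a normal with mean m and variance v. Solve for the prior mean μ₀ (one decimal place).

With known observation variance, the Normal–Normal posterior has precision τ_n = τ₀ + n/σ² and mean μ_n = (τ₀μ₀ + (n/σ²)x̄)/τ_n.
Here τ₀ = 1/5.4 = 0.185185 and τ_data = 5/44.4 = 0.112613, so τ_n = 0.297798.
Rearranging for μ₀: μ₀ = (μ_n·τ_n − τ_data·x̄)/τ₀ = (-4.7571·0.297798 − 0.112613·-3.7) / 0.185185 = -0.999987/0.185185 ≈ -5.4.

μ₀ = -5.4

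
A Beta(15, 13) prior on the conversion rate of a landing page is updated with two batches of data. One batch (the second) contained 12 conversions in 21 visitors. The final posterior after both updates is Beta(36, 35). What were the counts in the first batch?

9 conversions and 13 bounces

Because Beta–binomial updating is additive in the counts, the combined data contributed (α_post−α_prior, β_post−β_prior) successes and failures.
Total across both batches: 36−15=21 conversions, 35−13=22 bounces.
Subtract the second batch: 21−12=9 conversions and 22−9=13 bounces.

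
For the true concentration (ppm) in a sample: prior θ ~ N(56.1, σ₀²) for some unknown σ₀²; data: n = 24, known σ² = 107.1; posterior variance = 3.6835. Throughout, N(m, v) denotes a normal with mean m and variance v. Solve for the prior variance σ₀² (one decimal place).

σ₀² = 21.1

For the Normal–Normal model with known σ², precisions add: τ_n = τ₀ + n/σ².
So 1/σ₀² = 1/3.6835 − 24/107.1 = 0.271481 − 0.224090 = 0.047391.
Hence σ₀² = 1/0.047391 ≈ 21.1.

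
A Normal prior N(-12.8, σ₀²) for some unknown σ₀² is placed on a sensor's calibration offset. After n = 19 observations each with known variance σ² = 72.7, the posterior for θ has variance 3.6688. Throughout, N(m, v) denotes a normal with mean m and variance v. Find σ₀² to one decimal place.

σ₀² = 89.1

For the Normal–Normal model with known σ², precisions add: τ_n = τ₀ + n/σ².
So 1/σ₀² = 1/3.6688 − 19/72.7 = 0.272569 − 0.261348 = 0.011221.
Hence σ₀² = 1/0.011221 ≈ 89.1.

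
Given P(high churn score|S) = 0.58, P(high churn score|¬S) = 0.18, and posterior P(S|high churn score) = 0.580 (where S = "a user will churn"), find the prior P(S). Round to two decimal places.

In odds form, posterior odds = prior odds × likelihood ratio, so prior odds = posterior odds ÷ LR.
Posterior odds = 0.580/(1−0.580) = 1.3810. LR = 0.58/0.18 = 3.2222.
Prior odds = 1.3810/3.2222 = 0.4286, so P(S) = 0.4286/(1+0.4286) ≈ 0.30.

P(S) = 0.30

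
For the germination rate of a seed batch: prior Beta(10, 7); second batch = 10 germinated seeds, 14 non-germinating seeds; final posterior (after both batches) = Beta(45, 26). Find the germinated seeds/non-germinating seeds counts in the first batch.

Because Beta–binomial updating is additive in the counts, the combined data contributed (α_post−α_prior, β_post−β_prior) successes and failures.
Total across both batches: 45−10=35 germinated seeds, 26−7=19 non-germinating seeds.
Subtract the second batch: 35−10=25 germinated seeds and 19−14=5 non-germinating seeds.

25 germinated seeds and 5 non-germinating seeds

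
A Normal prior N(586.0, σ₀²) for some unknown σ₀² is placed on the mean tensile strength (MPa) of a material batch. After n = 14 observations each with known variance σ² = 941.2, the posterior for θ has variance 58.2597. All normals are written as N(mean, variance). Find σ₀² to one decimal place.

For the Normal–Normal model with known σ², precisions add: τ_n = τ₀ + n/σ².
So 1/σ₀² = 1/58.2597 − 14/941.2 = 0.017165 − 0.014875 = 0.002290.
Hence σ₀² = 1/0.002290 ≈ 436.7.

σ₀² = 436.7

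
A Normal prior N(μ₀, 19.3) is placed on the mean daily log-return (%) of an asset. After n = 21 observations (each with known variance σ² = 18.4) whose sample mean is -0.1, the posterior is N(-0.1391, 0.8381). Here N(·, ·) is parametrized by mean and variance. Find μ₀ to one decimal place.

With known observation variance, the Normal–Normal posterior has precision τ_n = τ₀ + n/σ² and mean μ_n = (τ₀μ₀ + (n/σ²)x̄)/τ_n.
Here τ₀ = 1/19.3 = 0.051813 and τ_data = 21/18.4 = 1.141304, so τ_n = 1.193117.
Rearranging for μ₀: μ₀ = (μ_n·τ_n − τ_data·x̄)/τ₀ = (-0.1391·1.193117 − 1.141304·-0.1) / 0.051813 = -0.051832/0.051813 ≈ -1.0.

μ₀ = -1.0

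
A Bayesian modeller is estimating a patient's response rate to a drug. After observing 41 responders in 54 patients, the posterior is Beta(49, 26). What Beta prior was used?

Beta(8, 13)

Under Beta–binomial conjugacy the posterior parameters are (a+s, b+f).
So a = 49 − 41 = 8 and b = 26 − 13 = 13.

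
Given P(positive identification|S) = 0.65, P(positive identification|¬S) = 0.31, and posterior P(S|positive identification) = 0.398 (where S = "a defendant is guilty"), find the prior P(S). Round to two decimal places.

P(S) = 0.24

Bayes' rule in odds form gives O(S|E) = O(S)·[P(E|S)/P(E|¬S)], hence O(S) = O(S|E)/LR.
Posterior odds = 0.398/(1−0.398) = 0.6611. LR = 0.65/0.31 = 2.0968.
Prior odds = 0.6611/2.0968 = 0.3153, so P(S) = 0.3153/(1+0.3153) ≈ 0.24.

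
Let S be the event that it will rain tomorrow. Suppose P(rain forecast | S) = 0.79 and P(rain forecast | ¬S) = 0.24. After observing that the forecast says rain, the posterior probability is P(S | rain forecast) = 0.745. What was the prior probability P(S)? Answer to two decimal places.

P(S) = 0.47

In odds form, posterior odds = prior odds × likelihood ratio, so prior odds = posterior odds ÷ LR.
Posterior odds = 0.745/(1−0.745) = 2.9216. LR = 0.79/0.24 = 3.2917.
Prior odds = 2.9216/3.2917 = 0.8876, so P(S) = 0.8876/(1+0.8876) ≈ 0.47.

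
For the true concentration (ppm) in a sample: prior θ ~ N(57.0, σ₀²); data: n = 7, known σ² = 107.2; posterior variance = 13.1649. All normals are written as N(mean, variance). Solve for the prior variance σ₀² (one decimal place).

Posterior precision equals prior precision plus data precision: 1/σ_n² = 1/σ₀² + n/σ².
So 1/σ₀² = 1/13.1649 − 7/107.2 = 0.075960 − 0.065299 = 0.010661.
Hence σ₀² = 1/0.010661 ≈ 93.8.

σ₀² = 93.8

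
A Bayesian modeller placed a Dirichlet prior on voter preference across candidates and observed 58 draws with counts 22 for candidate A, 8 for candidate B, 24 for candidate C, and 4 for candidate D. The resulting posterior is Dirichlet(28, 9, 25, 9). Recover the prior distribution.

For a Dirichlet(α) prior with multinomial counts c, the posterior is Dirichlet(α + c) componentwise.
Subtract each count from the matching posterior parameter: 28−22=6, 9−8=1, 25−24=1, 9−4=5.

Dirichlet(6, 1, 1, 5)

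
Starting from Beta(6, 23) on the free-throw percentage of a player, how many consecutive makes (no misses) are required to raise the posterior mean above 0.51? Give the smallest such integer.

After k makes and 0 misses the posterior is Beta(6+k, 23), with mean (6+k)/(6+23+k).
Set (6+k)/(29+k) > 0.51 and solve: k > (0.51·29 − 6)/(1 − 0.51) = 17.939.
The smallest integer exceeding 17.939 is 18, and checking k=18: (24)/(47) = 0.5106 > 0.51.

k = 18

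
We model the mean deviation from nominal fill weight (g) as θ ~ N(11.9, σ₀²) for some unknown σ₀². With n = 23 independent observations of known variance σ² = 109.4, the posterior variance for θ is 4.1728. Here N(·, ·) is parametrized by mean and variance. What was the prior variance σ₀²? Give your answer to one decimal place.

σ₀² = 34.0

For the Normal–Normal model with known σ², precisions add: τ_n = τ₀ + n/σ².
So 1/σ₀² = 1/4.1728 − 23/109.4 = 0.239647 − 0.210238 = 0.029409.
Hence σ₀² = 1/0.029409 ≈ 34.0.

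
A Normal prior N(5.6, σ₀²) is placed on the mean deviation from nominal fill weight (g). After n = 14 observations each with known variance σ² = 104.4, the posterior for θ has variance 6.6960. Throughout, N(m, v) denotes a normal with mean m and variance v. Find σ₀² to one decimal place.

Posterior precision equals prior precision plus data precision: 1/σ_n² = 1/σ₀² + n/σ².
So 1/σ₀² = 1/6.6960 − 14/104.4 = 0.149343 − 0.134100 = 0.015243.
Hence σ₀² = 1/0.015243 ≈ 65.6.

σ₀² = 65.6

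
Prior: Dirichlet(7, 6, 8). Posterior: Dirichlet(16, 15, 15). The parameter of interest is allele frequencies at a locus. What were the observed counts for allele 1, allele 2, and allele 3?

For a Dirichlet(α) prior with multinomial counts c, the posterior is Dirichlet(α + c) componentwise.
Counts are posterior − prior componentwise: 16−7=9, 15−6=9, 15−8=7.

counts (9, 9, 7)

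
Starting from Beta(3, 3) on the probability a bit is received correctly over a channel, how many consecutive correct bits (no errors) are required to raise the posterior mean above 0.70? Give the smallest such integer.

k = 5

After k correct bits and 0 errors the posterior is Beta(3+k, 3), with mean (3+k)/(3+3+k).
Set (3+k)/(6+k) > 0.70 and solve: k > (0.70·6 − 3)/(1 − 0.70) = 4.000.
The smallest integer exceeding 4.000 is 5.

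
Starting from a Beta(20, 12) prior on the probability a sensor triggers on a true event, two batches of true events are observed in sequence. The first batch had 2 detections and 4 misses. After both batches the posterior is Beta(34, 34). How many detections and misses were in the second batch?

Sequential conjugate updates are equivalent to a single update on the pooled data, so total successes = posterior α − prior α and total failures = posterior β − prior β.
Total across both batches: 34−20=14 detections, 34−12=22 misses.
Subtract the first batch: 14−2=12 detections and 22−4=18 misses.

12 detections and 18 misses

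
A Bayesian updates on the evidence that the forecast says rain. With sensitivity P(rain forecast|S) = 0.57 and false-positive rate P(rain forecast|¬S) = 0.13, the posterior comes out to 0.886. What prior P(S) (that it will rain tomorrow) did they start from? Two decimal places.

Bayes' rule in odds form gives O(S|E) = O(S)·[P(E|S)/P(E|¬S)], hence O(S) = O(S|E)/LR.
Posterior odds = 0.886/(1−0.886) = 7.7719. LR = 0.57/0.13 = 4.3846.
Prior odds = 7.7719/4.3846 = 1.7725, so P(S) = 1.7725/(1+1.7725) ≈ 0.64.

P(S) = 0.64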